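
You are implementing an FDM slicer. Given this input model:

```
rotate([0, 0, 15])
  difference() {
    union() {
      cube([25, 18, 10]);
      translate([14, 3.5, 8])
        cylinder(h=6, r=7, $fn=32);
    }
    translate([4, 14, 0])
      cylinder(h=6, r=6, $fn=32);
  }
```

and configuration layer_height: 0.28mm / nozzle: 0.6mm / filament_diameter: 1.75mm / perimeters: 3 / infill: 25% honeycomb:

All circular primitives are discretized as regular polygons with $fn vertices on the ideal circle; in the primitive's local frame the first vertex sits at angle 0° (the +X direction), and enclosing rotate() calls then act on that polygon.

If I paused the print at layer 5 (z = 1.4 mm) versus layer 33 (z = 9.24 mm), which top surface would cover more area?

Layer 5 (z = 1.4): the 25×18 cube contributes its full rectangle (area 450.00 mm²); the cylinder at (14, 3.5) is not intersected at this z (z outside [8, 14]); Merging all regions: only the 25×18 cube is present, so the union is just that shape — area = 450.00 mm²; the cylinder at (4, 14): section is a regular 32-gon, circumradius r=6 (area = (32/2)·6.000²·sin(360°/32) = 112.37 mm²); After the difference (first − rest): starting from the result so far (450.00 mm²), the r=6 cylinder at (4, 14) partially overlaps it — only the 88.08 mm² overlap (of its 112.37 mm²) is removed, clipping the outline — area = 361.92 mm²; (rotated 15° about Z; rotation is an isometry so areas/perimeters/island counts are preserved). So its area = 361.92 mm². Layer 33 (z = 9.24): the cube (footprint 25×18) is included at this height (area 450.00 mm²); the cylinder at (14, 3.5): section is a regular 32-gon, circumradius r=7 (area = (32/2)·7.000²·sin(360°/32) = 152.95 mm²); Merging all regions: the regions partially overlap — summed areas 602.95 mm² minus the doubly-counted overlap 123.18 mm² gives 479.77 mm² — area = 479.77 mm²; the cylinder at (4, 14) does not reach this height (z outside [0, 6]); After the difference (first − rest): none of the subtracted shapes is present at this height, so the result so far is unchanged — area = 479.77 mm²; (whole slice rotated 15° about Z — lengths, areas and connectivity unchanged). So its area = 479.77 mm². Layer 33 is larger (479.77 vs 361.92 mm²).

layer 33 (z = 9.24 mm)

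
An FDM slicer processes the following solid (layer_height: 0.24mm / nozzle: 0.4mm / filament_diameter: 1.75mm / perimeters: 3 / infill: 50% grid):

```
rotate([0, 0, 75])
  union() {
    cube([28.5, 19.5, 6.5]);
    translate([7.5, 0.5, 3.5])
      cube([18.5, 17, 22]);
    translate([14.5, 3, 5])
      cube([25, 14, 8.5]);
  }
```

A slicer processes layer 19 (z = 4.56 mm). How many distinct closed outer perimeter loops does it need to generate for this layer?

At z = 4.56 mm: the cube is present — its section is the full 28.5×19.5 rectangle; the cube at (7.5, 0.5) is present — its section is the full 18.5×17 rectangle; the cube at (14.5, 3) is not intersected at this z (z outside [5, 13.5]); Taking the union: the 18.5×17 cube at (7.5, 0.5) lies entirely inside the 28.5×19.5 cube, so the union is just the 28.5×19.5 cube — 1 connected region; (whole slice rotated 75° about Z — lengths, areas and connectivity unchanged). The result has 1 disconnected region.

1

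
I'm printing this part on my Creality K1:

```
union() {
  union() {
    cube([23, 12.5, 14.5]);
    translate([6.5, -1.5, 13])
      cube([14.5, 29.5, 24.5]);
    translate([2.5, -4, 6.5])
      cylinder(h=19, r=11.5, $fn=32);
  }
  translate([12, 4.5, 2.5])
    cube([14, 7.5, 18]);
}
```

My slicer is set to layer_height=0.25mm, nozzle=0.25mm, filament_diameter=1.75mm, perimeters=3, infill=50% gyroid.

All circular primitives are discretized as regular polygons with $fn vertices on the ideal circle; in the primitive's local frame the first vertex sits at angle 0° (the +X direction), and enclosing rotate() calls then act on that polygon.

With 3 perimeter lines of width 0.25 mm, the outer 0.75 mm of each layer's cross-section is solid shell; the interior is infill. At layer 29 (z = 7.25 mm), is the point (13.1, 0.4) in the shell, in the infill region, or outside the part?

At z = 7.25 mm: the cube (footprint 23×12.5) is included at this height; the cube at (6.5, -1.5) is absent (z outside [13, 37.5]); the r=11.5 cylinder at (2.5, -4) gives a regular 32-gon of circumradius 11.5 (constant along its height); Merging all regions: the regions partially overlap (shared area 76.74 mm²), so overlapping operands fuse into one piece — 1 connected region; the cube at (12, 4.5) is present — its section is the full 14×7.5 rectangle; Merging all regions: the regions partially overlap (shared area 82.50 mm²), so overlapping operands fuse into one piece — 1 connected region. Overall, the cross-section is a single solid region. The nearest boundary edge runs (23.00, 0.00)→(13.25, 0.00); distance from the point to it = 0.43 mm. The point is inside the cross-section, 0.43 mm from the nearest boundary — within the 0.75 mm shell band (3 × 0.25).

shell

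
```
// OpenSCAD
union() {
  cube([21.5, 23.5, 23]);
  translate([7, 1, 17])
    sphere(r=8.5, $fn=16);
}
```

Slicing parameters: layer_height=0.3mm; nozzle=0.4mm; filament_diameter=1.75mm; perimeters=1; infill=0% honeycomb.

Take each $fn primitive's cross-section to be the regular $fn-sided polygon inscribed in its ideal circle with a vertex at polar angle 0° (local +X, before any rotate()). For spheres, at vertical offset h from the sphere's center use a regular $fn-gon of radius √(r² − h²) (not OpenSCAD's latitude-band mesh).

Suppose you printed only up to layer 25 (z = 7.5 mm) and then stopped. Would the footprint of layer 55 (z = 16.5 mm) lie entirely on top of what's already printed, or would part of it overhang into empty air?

Compare the two slices. At z = 7.5: the cube (footprint 21.5×23.5) is included at this height (area 505.25 mm²); the sphere at (7, 1) is absent (|z−center|=9.500 > r=8.5); Combining (union): only the 21.5×23.5 cube is present, so the union is just that shape — area = 505.25 mm². At z = 16.5: the cube is present — its section is the full 21.5×23.5 rectangle (area 505.25 mm²); the r=8.5 sphere at (7, 1) slices to a regular 16-gon of circumradius 8.485 (√(r²−h²) with h=0.5 from center) (area = (16/2)·8.485²·sin(360°/16) = 220.43 mm²); Taking the union: the regions partially overlap — summed areas 725.68 mm² minus the doubly-counted overlap 121.30 mm² gives 604.38 mm² — area = 604.38 mm². Checking containment: at z = 16.5 the cross-section extends beyond the z = 7.5 cross-section by about 99.13 mm².

part overhangs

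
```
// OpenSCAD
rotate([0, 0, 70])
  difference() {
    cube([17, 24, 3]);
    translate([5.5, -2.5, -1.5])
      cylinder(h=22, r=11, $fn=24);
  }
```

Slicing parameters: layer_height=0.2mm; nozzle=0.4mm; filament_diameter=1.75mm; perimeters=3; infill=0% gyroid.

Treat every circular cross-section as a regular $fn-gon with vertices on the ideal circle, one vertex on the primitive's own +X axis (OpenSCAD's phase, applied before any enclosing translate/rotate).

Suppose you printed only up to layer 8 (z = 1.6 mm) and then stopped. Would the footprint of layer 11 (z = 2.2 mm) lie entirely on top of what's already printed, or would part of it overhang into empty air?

entirely on top

Compare the two slices. At z = 1.6: the cube is present — its section is the full 17×24 rectangle (area 408.00 mm²); the r=11 cylinder at (5.5, -2.5) gives a regular 24-gon of circumradius 11 (constant along its height) (area = (24/2)·11.000²·sin(360°/24) = 375.81 mm²); Subtracting the remaining from the first: starting from the 17×24 cube (408.00 mm²), the r=11 cylinder at (5.5, -2.5) partially overlaps it — only the 110.63 mm² overlap (of its 375.81 mm²) is removed, clipping the outline — area = 297.37 mm²; (rotated 70° about Z; rotation is an isometry so areas/perimeters/island counts are preserved). At z = 2.2: the cube (footprint 17×24) is included at this height (area 408.00 mm²); the r=11 cylinder at (5.5, -2.5) contributes a regular 24-gon of circumradius 11 (area = (24/2)·11.000²·sin(360°/24) = 375.81 mm²); Taking the first minus the rest: starting from the 17×24 cube (408.00 mm²), the r=11 cylinder at (5.5, -2.5) partially overlaps it — only the 110.63 mm² overlap (of its 375.81 mm²) is removed, clipping the outline — area = 297.37 mm²; (whole slice rotated 70° about Z — lengths, areas and connectivity unchanged). Checking containment: the cross-section at z = 2.2 is a subset of the cross-section at z = 1.6.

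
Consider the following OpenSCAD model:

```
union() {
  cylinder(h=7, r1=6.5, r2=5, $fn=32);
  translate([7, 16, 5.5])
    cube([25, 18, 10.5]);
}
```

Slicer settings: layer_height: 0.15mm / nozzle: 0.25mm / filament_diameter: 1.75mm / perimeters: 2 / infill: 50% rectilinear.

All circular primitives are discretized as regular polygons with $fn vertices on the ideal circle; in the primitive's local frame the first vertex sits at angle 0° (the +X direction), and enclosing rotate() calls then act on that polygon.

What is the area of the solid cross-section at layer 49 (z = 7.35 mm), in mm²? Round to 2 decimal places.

450.00 mm²

At z = 7.35 mm: the cone does not reach this height (z outside [0, 7]); the 25×18 cube at (7, 16) contributes its full rectangle (area 450.00 mm²); Taking the union: only the 25×18 cube at (7, 16) is present, so the union is just that shape — area = 450.00 mm². Overall, the cross-section is a single solid region. Net area = 450.00 mm².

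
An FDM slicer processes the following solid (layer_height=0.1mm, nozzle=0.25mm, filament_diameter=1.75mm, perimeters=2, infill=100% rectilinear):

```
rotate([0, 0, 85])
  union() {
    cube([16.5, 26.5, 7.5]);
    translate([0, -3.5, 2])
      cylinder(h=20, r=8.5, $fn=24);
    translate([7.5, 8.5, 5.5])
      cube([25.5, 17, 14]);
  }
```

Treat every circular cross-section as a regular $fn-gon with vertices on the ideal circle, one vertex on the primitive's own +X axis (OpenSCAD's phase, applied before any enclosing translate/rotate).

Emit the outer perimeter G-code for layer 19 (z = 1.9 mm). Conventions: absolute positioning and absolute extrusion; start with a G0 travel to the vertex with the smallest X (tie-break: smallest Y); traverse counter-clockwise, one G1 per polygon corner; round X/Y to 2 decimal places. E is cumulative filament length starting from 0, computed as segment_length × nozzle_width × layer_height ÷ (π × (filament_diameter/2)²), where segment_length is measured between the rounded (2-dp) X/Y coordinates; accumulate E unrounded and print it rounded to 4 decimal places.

At z = 1.9 mm: the 16.5×26.5 cube contributes its full rectangle; the cylinder at (0, -3.5) is not intersected at this z (z outside [2, 22]); the cube at (7.5, 8.5) does not reach this height (z outside [5.5, 19.5]); Combining (union): only the 16.5×26.5 cube is present, so the union is just that shape — 1 connected region; (rotated 85° about Z; rotation is an isometry so areas/perimeters/island counts are preserved). The outline is a single polygon with 4 vertices. Extrusion per mm of travel: 0.25 × 0.1 / (π × 0.875²) = 0.010394. Accumulating E over each segment gives final E = 0.8939.

G0 X-26.40 Y2.31 Z1.90
G1 X0.00 Y0.00 E0.2754
G1 X1.44 Y16.44 E0.4470
G1 X-24.96 Y18.75 E0.7224
G1 X-26.40 Y2.31 E0.8939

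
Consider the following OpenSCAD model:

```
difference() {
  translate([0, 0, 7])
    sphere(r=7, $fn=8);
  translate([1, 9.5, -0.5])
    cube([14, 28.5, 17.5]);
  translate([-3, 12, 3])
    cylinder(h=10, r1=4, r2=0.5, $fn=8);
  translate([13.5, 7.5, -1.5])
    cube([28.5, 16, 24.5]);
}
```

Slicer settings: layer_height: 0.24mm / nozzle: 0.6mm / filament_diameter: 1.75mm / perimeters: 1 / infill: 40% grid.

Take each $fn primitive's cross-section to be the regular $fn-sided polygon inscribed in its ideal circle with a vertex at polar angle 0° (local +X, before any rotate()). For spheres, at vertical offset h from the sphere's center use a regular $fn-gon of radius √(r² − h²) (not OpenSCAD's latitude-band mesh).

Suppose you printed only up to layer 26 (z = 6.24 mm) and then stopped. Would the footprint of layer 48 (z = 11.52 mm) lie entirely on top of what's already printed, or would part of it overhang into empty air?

Compare the two slices. At z = 6.24: the r=7 sphere contributes a regular 8-gon of circumradius √(7²−0.76²) = 6.959 (area = (8/2)·6.959²·sin(360°/8) = 136.96 mm²); the cube at (1, 9.5) is present — its section is the full 14×28.5 rectangle (area 399.00 mm²); the cone at (-3, 12) (r1=4→r2=0.5) has section circumradius 2.866 here — a regular 8-gon (area = (8/2)·2.866²·sin(360°/8) = 23.23 mm²); the cube at (13.5, 7.5) (footprint 28.5×16) is included at this height (area 456.00 mm²); Subtracting the remaining from the first: starting from the r=7 sphere (136.96 mm²), the 14×28.5 cube at (1, 9.5) misses the remaining region (no effect); the cone at (-3, 12) misses the remaining region (no effect); the 28.5×16 cube at (13.5, 7.5) misses the remaining region (no effect) — area = 136.96 mm². At z = 11.52: the r=7 sphere slices to a regular 8-gon of circumradius 5.345 (√(r²−h²) with h=4.52 from center) (area = (8/2)·5.345²·sin(360°/8) = 80.81 mm²); the cube at (1, 9.5) (footprint 14×28.5) is included at this height (area 399.00 mm²); the cone at (-3, 12) (r1=4→r2=0.5) has section circumradius 1.018 here — a regular 8-gon (area = (8/2)·1.018²·sin(360°/8) = 2.93 mm²); the cube at (13.5, 7.5) is present — its section is the full 28.5×16 rectangle (area 456.00 mm²); Subtracting the remaining from the first: starting from the r=7 sphere (80.81 mm²), the 14×28.5 cube at (1, 9.5) misses the remaining region (no effect); the cone at (-3, 12) misses the remaining region (no effect); the 28.5×16 cube at (13.5, 7.5) misses the remaining region (no effect) — area = 80.81 mm². Checking containment: the cross-section at z = 11.52 is a subset of the cross-section at z = 6.24.

entirely on top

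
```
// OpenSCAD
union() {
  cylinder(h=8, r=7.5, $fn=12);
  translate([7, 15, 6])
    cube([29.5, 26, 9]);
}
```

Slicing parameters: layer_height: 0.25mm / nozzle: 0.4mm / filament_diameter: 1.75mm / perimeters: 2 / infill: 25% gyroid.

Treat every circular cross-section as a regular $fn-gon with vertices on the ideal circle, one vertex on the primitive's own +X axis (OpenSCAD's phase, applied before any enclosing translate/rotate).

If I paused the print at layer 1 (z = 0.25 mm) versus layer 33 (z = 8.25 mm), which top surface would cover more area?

Layer 1 (z = 0.25): the r=7.5 cylinder gives a regular 12-gon of circumradius 7.5 (constant along its height) (area = (12/2)·7.500²·sin(360°/12) = 168.75 mm²); the cube at (7, 15) does not reach this height (z outside [6, 15]); Taking the union: only the r=7.5 cylinder is present, so the union is just that shape — area = 168.75 mm². So its area = 168.75 mm². Layer 33 (z = 8.25): the cylinder is absent (z outside [0, 8]); the cube at (7, 15) (footprint 29.5×26) is included at this height (area 767.00 mm²); Merging all regions: only the 29.5×26 cube at (7, 15) is present, so the union is just that shape — area = 767.00 mm². So its area = 767.00 mm². Layer 33 is larger (767.00 vs 168.75 mm²).

layer 33 (z = 8.25 mm)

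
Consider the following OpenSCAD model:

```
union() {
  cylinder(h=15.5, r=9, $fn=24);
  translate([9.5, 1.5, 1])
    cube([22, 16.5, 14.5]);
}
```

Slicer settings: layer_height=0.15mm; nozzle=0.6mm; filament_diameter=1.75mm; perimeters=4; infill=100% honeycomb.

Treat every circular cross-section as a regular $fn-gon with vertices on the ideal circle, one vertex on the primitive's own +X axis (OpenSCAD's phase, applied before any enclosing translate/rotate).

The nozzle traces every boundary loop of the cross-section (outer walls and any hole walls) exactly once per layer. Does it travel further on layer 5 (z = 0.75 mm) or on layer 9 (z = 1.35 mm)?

layer 9 (z = 1.35 mm)

Layer 5 (z = 0.75): the cylinder: section is a regular 24-gon, circumradius r=9 (perimeter = 2·24·9.000·sin(180°/24) = 56.39 mm); the cube at (9.5, 1.5) does not reach this height (z outside [1, 15.5]); Taking the union: only the r=9 cylinder is present, so the union is just that shape — boundary = 56.39 mm. So its perimeter = 56.39 mm. Layer 9 (z = 1.35): the r=9 cylinder contributes a regular 24-gon of circumradius 9 (perimeter = 2·24·9.000·sin(180°/24) = 56.39 mm); the 22×16.5 cube at (9.5, 1.5) contributes its full rectangle (perimeter 77.00 mm); Taking the union: the 2 present regions are separate (no shared area or edge), so areas and boundary lengths simply add and each stays a separate island — boundary = 133.39 mm. So its perimeter = 133.39 mm. Layer 9 is larger (133.39 vs 56.39 mm).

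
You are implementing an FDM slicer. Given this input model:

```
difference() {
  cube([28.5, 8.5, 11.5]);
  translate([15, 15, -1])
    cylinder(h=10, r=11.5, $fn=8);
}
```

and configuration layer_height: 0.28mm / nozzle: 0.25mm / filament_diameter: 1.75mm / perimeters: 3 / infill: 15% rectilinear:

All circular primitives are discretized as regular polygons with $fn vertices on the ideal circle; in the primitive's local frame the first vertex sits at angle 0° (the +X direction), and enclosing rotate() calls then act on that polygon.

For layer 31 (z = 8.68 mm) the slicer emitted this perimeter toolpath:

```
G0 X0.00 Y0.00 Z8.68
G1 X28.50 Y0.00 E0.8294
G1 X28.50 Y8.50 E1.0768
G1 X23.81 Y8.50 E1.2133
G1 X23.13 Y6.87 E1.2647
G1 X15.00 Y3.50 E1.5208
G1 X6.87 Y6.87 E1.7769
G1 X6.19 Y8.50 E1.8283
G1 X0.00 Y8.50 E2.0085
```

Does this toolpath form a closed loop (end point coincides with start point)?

no

Start point (G0): (0.00, 0.00). End point (last G1): the path does not return to the start — open.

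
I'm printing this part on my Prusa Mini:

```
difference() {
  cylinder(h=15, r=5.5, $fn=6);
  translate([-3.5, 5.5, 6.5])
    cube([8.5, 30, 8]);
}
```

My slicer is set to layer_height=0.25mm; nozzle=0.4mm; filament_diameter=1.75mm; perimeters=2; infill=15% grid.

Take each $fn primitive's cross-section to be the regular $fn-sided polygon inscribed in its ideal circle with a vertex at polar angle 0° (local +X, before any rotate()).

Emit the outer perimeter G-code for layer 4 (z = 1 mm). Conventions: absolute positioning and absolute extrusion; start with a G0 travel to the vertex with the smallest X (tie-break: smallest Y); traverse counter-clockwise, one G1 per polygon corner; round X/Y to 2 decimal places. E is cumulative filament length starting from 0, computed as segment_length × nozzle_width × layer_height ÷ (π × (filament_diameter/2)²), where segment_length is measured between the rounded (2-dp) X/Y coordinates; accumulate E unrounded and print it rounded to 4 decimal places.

At z = 1 mm: the r=5.5 cylinder gives a regular 6-gon of circumradius 5.5 (constant along its height); the cube at (-3.5, 5.5) is absent (z outside [6.5, 14.5]); Taking the first minus the rest: none of the subtracted shapes is present at this height, so the r=5.5 cylinder is unchanged — 1 connected region. The outline is a single polygon with 6 vertices. Extrusion per mm of travel: 0.4 × 0.25 / (π × 0.875²) = 0.041575. Accumulating E over each segment gives final E = 1.3715.

G0 X-5.50 Y0.00 Z1.00
G1 X-2.75 Y-4.76 E0.2286
G1 X2.75 Y-4.76 E0.4572
G1 X5.50 Y0.00 E0.6858
G1 X2.75 Y4.76 E0.9143
G1 X-2.75 Y4.76 E1.1430
G1 X-5.50 Y0.00 E1.3715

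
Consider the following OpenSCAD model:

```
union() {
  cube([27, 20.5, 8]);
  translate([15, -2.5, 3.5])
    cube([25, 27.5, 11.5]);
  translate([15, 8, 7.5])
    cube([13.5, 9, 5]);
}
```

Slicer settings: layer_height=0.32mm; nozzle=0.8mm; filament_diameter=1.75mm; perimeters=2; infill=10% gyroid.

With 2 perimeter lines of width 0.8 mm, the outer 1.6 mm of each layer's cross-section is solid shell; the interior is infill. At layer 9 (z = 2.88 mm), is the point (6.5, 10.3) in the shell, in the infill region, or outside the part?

infill

At z = 2.88 mm: the cube is present — its section is the full 27×20.5 rectangle; the cube at (15, -2.5) is not intersected at this z (z outside [3.5, 15]); the cube at (15, 8) is not intersected at this z (z outside [7.5, 12.5]); Merging all regions: only the 27×20.5 cube is present, so the union is just that shape — 1 connected region. Overall, the cross-section is a single solid region. The nearest boundary edge runs (0.00, 20.50)→(0.00, 0.00); distance from the point to it = 6.50 mm. The point is inside the cross-section and 6.50 mm from the nearest boundary — more than the 1.6 mm shell width (2 × 0.8), so it's in the infill interior.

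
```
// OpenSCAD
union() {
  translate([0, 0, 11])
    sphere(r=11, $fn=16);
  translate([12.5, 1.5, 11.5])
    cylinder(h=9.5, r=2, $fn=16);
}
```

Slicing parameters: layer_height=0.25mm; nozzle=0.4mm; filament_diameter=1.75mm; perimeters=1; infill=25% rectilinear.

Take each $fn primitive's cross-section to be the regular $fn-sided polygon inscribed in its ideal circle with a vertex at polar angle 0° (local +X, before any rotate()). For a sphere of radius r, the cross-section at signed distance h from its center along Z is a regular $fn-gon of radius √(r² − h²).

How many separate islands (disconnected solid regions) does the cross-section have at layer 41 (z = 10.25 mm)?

1

At z = 10.25 mm: the sphere: section is a regular 16-gon, circumradius = √(r²−h²) = √(11²−0.75²) = 10.974; the cylinder at (12.5, 1.5) does not reach this height (z outside [11.5, 21]); Merging all regions: only the r=11 sphere is present, so the union is just that shape — 1 connected region. Overall, the cross-section is a single solid region. Island count = 1.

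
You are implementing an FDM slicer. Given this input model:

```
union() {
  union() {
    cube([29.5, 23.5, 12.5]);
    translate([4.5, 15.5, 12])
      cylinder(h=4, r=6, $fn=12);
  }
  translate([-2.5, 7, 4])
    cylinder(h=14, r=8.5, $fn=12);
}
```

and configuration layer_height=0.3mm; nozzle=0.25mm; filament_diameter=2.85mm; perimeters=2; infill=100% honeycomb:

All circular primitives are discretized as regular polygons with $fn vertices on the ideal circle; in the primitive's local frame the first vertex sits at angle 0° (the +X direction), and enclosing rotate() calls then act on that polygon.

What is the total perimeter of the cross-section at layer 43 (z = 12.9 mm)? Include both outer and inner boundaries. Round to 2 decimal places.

At z = 12.9 mm: the cube is absent (z outside [0, 12.5]); the r=6 cylinder at (4.5, 15.5) gives a regular 12-gon of circumradius 6 (constant along its height) (perimeter = 2·12·6.000·sin(180°/12) = 37.27 mm); Combining (union): only the r=6 cylinder at (4.5, 15.5) is present, so the union is just that shape — boundary = 37.27 mm; the r=8.5 cylinder at (-2.5, 7) contributes a regular 12-gon of circumradius 8.5 (perimeter = 2·12·8.500·sin(180°/12) = 52.80 mm); Combining (union): the regions partially overlap (shared area 18.83 mm²), so the edge portions inside another operand are dropped and the merged outline is re-measured after clipping — boundary = 70.97 mm. Overall, the cross-section is a single solid region. Total boundary length (outer) = 70.97 mm.

70.97 mm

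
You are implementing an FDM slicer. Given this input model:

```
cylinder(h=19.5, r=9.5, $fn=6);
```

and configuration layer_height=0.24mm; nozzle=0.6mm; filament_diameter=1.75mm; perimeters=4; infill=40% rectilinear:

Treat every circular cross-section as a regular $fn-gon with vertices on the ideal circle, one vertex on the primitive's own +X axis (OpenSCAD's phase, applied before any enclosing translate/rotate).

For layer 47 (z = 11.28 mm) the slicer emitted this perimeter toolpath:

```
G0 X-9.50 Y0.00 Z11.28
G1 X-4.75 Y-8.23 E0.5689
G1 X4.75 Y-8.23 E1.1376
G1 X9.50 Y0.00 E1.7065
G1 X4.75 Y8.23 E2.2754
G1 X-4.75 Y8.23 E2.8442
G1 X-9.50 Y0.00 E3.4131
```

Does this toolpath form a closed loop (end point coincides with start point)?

Start point (G0): (-9.50, 0.00). End point (last G1): the path returns to the start — closed.

yes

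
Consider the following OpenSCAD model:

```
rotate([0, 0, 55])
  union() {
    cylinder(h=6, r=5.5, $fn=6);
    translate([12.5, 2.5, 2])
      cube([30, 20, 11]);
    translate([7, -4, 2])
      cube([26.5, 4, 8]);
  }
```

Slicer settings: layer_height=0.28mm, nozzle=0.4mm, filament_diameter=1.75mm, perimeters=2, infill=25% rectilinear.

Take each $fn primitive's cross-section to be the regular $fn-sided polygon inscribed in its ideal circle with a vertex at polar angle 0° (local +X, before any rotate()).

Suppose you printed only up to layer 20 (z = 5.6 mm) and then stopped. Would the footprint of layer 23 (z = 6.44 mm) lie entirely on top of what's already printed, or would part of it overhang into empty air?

entirely on top

Compare the two slices. At z = 5.6: the cylinder: section is a regular 6-gon, circumradius r=5.5 (area = (6/2)·5.500²·sin(360°/6) = 78.59 mm²); the 30×20 cube at (12.5, 2.5) contributes its full rectangle (area 600.00 mm²); the cube at (7, -4) (footprint 26.5×4) is included at this height (area 106.00 mm²); Merging all regions: the 3 present regions are separate (no shared area or edge), so areas and boundary lengths simply add and each stays a separate island — area = 784.59 mm²; (rotated 55° about Z; rotation is an isometry so areas/perimeters/island counts are preserved). At z = 6.44: the cylinder is absent (z outside [0, 6]); the cube at (12.5, 2.5) is present — its section is the full 30×20 rectangle (area 600.00 mm²); the 26.5×4 cube at (7, -4) contributes its full rectangle (area 106.00 mm²); Taking the union: the 2 present regions are separate (no shared area or edge), so areas and boundary lengths simply add and each stays a separate island — area = 706.00 mm²; (whole slice rotated 55° about Z — lengths, areas and connectivity unchanged). Checking containment: the cross-section at z = 6.44 is a subset of the cross-section at z = 5.6.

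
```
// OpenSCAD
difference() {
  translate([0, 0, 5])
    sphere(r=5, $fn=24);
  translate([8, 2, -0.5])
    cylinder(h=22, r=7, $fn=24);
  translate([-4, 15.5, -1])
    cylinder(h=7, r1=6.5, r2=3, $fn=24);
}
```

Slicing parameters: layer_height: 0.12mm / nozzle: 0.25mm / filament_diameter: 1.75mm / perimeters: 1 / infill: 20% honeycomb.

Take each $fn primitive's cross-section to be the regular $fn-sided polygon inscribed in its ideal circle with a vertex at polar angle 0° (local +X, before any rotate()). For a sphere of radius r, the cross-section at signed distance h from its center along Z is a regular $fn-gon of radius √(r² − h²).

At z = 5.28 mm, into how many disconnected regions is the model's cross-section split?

1

At z = 5.28 mm: the r=5 sphere slices to a regular 24-gon of circumradius 4.992 (√(r²−h²) with h=0.28 from center); the cylinder at (8, 2): section is a regular 24-gon, circumradius r=7; the cone at (-4, 15.5) (r1=6.5→r2=3) has section circumradius 3.360 here — a regular 24-gon; Taking the first minus the rest: starting from the r=5 sphere, the r=7 cylinder at (8, 2) partially overlaps it — only the 21.38 mm² overlap (of its 152.19 mm²) is removed, clipping the outline; the cone at (-4, 15.5) misses the remaining region (no effect) — 1 connected region. The result has 1 disconnected region.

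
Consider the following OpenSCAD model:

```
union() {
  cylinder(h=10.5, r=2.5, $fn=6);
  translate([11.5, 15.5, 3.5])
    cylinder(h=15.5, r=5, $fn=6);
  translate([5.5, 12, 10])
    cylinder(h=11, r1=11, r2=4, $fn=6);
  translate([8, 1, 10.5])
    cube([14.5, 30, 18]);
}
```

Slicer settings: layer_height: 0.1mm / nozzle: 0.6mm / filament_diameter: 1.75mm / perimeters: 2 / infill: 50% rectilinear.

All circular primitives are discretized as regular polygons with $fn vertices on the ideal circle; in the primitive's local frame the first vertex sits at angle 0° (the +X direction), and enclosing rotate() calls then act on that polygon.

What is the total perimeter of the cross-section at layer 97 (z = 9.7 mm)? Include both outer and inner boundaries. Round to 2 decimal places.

45.00 mm

At z = 9.7 mm: the r=2.5 cylinder gives a regular 6-gon of circumradius 2.5 (constant along its height) (perimeter = 2·6·2.500·sin(180°/6) = 15.00 mm); the r=5 cylinder at (11.5, 15.5) contributes a regular 6-gon of circumradius 5 (perimeter = 2·6·5.000·sin(180°/6) = 30.00 mm); the cone at (5.5, 12) is absent (z outside [10, 21]); the cube at (8, 1) is absent (z outside [10.5, 28.5]); Combining (union): the 2 present regions are separate (no shared area or edge), so areas and boundary lengths simply add and each stays a separate island — boundary = 45.00 mm. Overall, the cross-section has 2 separate islands. Total boundary length (outer) = 45.00 mm.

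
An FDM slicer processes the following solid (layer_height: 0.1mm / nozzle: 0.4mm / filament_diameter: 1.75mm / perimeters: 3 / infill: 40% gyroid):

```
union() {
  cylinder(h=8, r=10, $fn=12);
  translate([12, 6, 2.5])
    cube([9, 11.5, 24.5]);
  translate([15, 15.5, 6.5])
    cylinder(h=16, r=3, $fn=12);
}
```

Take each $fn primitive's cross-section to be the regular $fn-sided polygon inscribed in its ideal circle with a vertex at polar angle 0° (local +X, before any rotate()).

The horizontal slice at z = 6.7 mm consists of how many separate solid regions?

2

At z = 6.7 mm: the r=10 cylinder contributes a regular 12-gon of circumradius 10; the cube at (12, 6) (footprint 9×11.5) is included at this height; the r=3 cylinder at (15, 15.5) contributes a regular 12-gon of circumradius 3; Taking the union: the regions partially overlap (shared area 24.25 mm²), so overlapping operands fuse into one piece — 2 connected regions. The result has 2 disconnected regions.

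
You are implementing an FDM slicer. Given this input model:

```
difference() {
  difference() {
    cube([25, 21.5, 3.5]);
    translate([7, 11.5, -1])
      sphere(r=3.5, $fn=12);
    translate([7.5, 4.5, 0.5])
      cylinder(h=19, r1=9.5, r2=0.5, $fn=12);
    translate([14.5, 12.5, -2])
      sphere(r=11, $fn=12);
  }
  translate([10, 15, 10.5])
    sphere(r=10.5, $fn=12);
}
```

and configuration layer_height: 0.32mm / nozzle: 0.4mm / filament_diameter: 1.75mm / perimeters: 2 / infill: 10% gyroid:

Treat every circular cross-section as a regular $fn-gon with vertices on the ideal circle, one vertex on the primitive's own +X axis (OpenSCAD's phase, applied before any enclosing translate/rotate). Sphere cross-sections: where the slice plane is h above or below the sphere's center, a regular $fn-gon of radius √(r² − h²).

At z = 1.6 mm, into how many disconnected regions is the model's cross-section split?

At z = 1.6 mm: the cube is present — its section is the full 25×21.5 rectangle; the sphere at (7, 11.5): section is a regular 12-gon, circumradius = √(r²−h²) = √(3.5²−2.6²) = 2.343; the cone at (7.5, 4.5): at t=0.058 of its height the radius interpolates to r₁+(r₂−r₁)t = 8.979, giving a regular 12-gon of that circumradius; the r=11 sphere at (14.5, 12.5) contributes a regular 12-gon of circumradius √(11²−3.6²) = 10.394; After the difference (first − rest): starting from the 25×21.5 cube, the r=3.5 sphere at (7, 11.5) lies wholly inside it (removes its full 16.47 mm² and its 14.55 mm outline becomes a hole wall); the cone at (7.5, 4.5) partially overlaps it — only the 173.05 mm² overlap (of its 241.86 mm²) is removed, clipping the outline; the r=11 sphere at (14.5, 12.5) partially overlaps it — only the 224.75 mm² overlap (of its 324.12 mm²) is removed, clipping the outline — 2 connected regions; the sphere at (10, 15): section is a regular 12-gon, circumradius = √(r²−h²) = √(10.5²−8.9²) = 5.571; Subtracting the remaining from the first: starting from the result so far, the r=10.5 sphere at (10, 15) partially overlaps it — only the 1.95 mm² overlap (of its 93.12 mm²) is removed, clipping the outline — 2 connected regions. The result has 2 disconnected regions.

2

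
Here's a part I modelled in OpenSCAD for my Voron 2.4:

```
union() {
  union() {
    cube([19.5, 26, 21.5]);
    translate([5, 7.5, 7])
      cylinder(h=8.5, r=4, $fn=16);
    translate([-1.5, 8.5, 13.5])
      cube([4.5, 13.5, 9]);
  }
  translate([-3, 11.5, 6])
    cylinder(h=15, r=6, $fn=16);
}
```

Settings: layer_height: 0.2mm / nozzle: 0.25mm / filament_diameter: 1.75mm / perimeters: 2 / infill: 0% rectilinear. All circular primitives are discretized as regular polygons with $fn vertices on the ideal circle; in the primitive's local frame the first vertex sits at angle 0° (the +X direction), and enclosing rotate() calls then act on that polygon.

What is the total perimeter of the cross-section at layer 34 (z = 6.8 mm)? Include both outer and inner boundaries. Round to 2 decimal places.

105.96 mm

At z = 6.8 mm: the 19.5×26 cube contributes its full rectangle (perimeter 91.00 mm); the cylinder at (5, 7.5) is absent (z outside [7, 15.5]); the cube at (-1.5, 8.5) is absent (z outside [13.5, 22.5]); Taking the union: only the 19.5×26 cube is present, so the union is just that shape — boundary = 91.00 mm; the r=6 cylinder at (-3, 11.5) contributes a regular 16-gon of circumradius 6 (perimeter = 2·16·6.000·sin(180°/16) = 37.46 mm); Merging all regions: the regions partially overlap (shared area 21.13 mm²), so the edge portions inside another operand are dropped and the merged outline is re-measured after clipping — boundary = 105.96 mm. Overall, the cross-section is a single solid region. Total boundary length (outer) = 105.96 mm.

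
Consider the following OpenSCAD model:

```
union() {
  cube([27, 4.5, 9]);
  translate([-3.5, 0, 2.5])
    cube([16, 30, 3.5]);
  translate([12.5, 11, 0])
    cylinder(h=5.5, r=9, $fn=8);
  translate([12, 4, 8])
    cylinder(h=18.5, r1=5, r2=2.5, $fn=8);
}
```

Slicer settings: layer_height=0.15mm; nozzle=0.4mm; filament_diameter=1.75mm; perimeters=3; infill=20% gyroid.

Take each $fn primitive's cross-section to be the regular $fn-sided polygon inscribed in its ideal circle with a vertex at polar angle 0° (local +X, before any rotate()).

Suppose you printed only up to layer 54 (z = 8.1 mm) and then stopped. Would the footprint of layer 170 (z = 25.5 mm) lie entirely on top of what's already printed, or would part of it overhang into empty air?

Compare the two slices. At z = 8.1: the cube is present — its section is the full 27×4.5 rectangle (area 121.50 mm²); the cube at (-3.5, 0) is not intersected at this z (z outside [2.5, 6]); the cylinder at (12.5, 11) is not intersected at this z (z outside [0, 5.5]); the cone at (12, 4) (r1=5→r2=2.5) has section circumradius 4.986 here — a regular 8-gon (area = (8/2)·4.986²·sin(360°/8) = 70.33 mm²); Combining (union): the regions partially overlap — summed areas 191.83 mm² minus the doubly-counted overlap 37.70 mm² gives 154.13 mm² — area = 154.13 mm². At z = 25.5: the cube is not intersected at this z (z outside [0, 9]); the cube at (-3.5, 0) does not reach this height (z outside [2.5, 6]); the cylinder at (12.5, 11) does not reach this height (z outside [0, 5.5]); the cone at (12, 4) contributes a regular 8-gon of circumradius 2.635 (interpolated between r1=5 and r2=2.5 at t=0.946) (area = (8/2)·2.635²·sin(360°/8) = 19.64 mm²); Merging all regions: only the cone at (12, 4) is present, so the union is just that shape — area = 19.64 mm². Checking containment: the cross-section at z = 25.5 is a subset of the cross-section at z = 8.1.

entirely on top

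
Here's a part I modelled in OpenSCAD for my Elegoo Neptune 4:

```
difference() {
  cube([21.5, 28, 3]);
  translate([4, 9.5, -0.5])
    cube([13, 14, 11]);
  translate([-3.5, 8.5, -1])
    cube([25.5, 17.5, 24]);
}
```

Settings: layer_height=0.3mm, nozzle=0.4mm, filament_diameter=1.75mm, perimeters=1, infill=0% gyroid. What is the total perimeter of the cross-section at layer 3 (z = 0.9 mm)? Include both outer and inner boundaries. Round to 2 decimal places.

At z = 0.9 mm: the cube (footprint 21.5×28) is included at this height (perimeter 99.00 mm); the cube at (4, 9.5) is present — its section is the full 13×14 rectangle (perimeter 54.00 mm); the cube at (-3.5, 8.5) is present — its section is the full 25.5×17.5 rectangle (perimeter 86.00 mm); Subtracting the remaining from the first: starting from the 21.5×28 cube, the 13×14 cube at (4, 9.5) lies wholly inside it (removes its full 182.00 mm² and its 54.00 mm outline becomes a hole wall); the 25.5×17.5 cube at (-3.5, 8.5) partially overlaps it — only the 194.25 mm² overlap (of its 446.25 mm²) is removed, clipping the outline — boundary = 107.00 mm. Overall, the cross-section has 2 separate islands. Total boundary length (outer) = 107.00 mm.

107.00 mm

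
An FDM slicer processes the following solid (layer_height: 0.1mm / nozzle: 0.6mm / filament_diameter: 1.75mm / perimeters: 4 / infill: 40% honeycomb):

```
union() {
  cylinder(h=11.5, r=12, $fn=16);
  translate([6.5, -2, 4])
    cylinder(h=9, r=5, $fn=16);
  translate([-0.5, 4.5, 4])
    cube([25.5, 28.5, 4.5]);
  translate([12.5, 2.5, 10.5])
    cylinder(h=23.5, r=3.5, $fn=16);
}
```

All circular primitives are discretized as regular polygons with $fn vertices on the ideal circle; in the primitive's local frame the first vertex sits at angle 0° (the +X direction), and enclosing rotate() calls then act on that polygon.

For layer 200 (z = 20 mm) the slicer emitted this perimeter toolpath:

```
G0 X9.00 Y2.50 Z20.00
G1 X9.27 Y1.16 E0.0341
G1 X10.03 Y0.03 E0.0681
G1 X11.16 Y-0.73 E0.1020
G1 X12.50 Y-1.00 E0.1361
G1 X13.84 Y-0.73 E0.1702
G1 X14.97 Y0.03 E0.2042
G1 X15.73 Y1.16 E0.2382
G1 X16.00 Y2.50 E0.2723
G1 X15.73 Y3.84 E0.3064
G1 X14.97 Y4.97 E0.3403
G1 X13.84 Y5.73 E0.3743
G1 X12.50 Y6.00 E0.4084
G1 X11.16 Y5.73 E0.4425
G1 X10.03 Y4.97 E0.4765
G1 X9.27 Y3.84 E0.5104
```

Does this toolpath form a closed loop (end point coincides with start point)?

no

Start point (G0): (9.00, 2.50). End point (last G1): the path does not return to the start — open.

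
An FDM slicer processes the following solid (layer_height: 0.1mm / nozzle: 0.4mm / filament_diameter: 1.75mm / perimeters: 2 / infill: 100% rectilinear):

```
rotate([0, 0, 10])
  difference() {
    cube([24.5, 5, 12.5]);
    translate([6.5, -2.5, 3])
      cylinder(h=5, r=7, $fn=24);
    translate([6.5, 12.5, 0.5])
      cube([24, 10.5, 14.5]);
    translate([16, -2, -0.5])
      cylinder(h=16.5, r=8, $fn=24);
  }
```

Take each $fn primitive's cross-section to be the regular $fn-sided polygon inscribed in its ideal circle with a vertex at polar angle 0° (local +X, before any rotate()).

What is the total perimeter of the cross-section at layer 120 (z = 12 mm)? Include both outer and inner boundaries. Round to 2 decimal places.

At z = 12 mm: the cube (footprint 24.5×5) is included at this height (perimeter 59.00 mm); the cylinder at (6.5, -2.5) does not reach this height (z outside [3, 8]); the 24×10.5 cube at (6.5, 12.5) contributes its full rectangle (perimeter 69.00 mm); the r=8 cylinder at (16, -2) gives a regular 24-gon of circumradius 8 (constant along its height) (perimeter = 2·24·8.000·sin(180°/24) = 50.12 mm); After the difference (first − rest): starting from the 24.5×5 cube, the 24×10.5 cube at (6.5, 12.5) misses the remaining region (no effect); the r=8 cylinder at (16, -2) partially overlaps it — only the 63.06 mm² overlap (of its 198.77 mm²) is removed, clipping the outline — boundary = 48.92 mm; (rotated 10° about Z; rotation is an isometry so areas/perimeters/island counts are preserved). Overall, the cross-section has 2 separate islands. Total boundary length (outer) = 48.92 mm.

48.92 mm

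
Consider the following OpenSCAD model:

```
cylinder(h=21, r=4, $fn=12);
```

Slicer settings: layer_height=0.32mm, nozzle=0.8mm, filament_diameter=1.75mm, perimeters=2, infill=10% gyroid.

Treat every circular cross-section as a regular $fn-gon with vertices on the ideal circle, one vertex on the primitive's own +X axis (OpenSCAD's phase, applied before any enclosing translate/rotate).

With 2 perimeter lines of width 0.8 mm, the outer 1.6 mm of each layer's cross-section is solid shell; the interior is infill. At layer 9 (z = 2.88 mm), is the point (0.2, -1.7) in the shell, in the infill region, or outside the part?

infill

At z = 2.88 mm: the cylinder: section is a regular 12-gon, circumradius r=4. Overall, the cross-section is a single solid region. The nearest boundary edge runs (-0.00, -4.00)→(2.00, -3.46); distance from the point to it = 2.17 mm. The point is inside the cross-section and 2.17 mm from the nearest boundary — more than the 1.6 mm shell width (2 × 0.8), so it's in the infill interior.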